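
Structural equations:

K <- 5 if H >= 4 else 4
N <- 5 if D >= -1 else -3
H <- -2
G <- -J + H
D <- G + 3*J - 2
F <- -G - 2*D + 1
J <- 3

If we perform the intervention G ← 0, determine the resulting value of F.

do(G=0) replaces the equation G <- -J + H with the constant G = 0.
D = G + 3*J - 2  [with G=0, J=3]  = 7
F = -G - 2*D + 1  [with G=0, D=7]  = -13

-13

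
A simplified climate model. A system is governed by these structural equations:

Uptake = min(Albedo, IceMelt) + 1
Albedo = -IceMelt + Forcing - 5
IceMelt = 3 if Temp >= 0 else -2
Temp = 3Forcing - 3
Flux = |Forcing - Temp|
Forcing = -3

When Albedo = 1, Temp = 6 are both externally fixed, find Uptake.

The joint intervention fixes Albedo = 1, Temp = 6, removing each variable's own equation.
IceMelt = 3 if Temp >= 0 else -2  [with Temp=6]  = 3
Uptake = min(Albedo, IceMelt) + 1  [with Albedo=1, IceMelt=3]  = 2

2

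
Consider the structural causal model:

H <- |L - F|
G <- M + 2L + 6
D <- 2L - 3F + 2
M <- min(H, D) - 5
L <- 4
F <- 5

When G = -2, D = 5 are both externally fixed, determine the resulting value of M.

-4

Setting G = -2, D = 5 by intervention discards those variables' equations.
H = |L - F|  [with L=4, F=5]  = 1
M = min(H, D) - 5  [with H=1, D=5]  = -4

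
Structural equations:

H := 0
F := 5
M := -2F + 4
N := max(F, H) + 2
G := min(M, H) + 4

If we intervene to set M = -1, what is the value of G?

3

Intervening sets M = -1 and removes its equation (M := -2F + 4).
G = min(M, H) + 4  [with M=-1, H=0]  = 3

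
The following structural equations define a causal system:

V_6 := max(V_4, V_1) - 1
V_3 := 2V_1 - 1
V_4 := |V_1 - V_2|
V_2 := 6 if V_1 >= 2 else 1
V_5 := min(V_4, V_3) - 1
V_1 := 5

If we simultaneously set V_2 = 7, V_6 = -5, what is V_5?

1

Setting V_2 = 7, V_6 = -5 by intervention discards those variables' equations.
V_3 = 2V_1 - 1  [with V_1=5]  = 9
V_4 = |V_1 - V_2|  [with V_1=5, V_2=7]  = 2
V_5 = min(V_4, V_3) - 1  [with V_4=2, V_3=9]  = 1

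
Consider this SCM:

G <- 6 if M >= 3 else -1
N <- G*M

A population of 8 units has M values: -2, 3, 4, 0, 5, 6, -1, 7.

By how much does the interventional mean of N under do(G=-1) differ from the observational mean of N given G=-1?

do(G=-1) breaks G's dependence on M. With G=-1 fixed, N across the units is 2, -3, -4, 0, -5, -6, 1, -7, mean -2.75.
Observing G=-1 restricts to units where G's equation naturally yields -1: M ∈ {-2, 0, -1}. In that subpopulation N = 2, 0, 1, mean 1.
Difference = -2.75 − 1 = -3.75.

-3.75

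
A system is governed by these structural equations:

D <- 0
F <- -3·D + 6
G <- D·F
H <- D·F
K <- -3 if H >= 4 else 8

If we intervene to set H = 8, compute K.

Intervening sets H = 8 and removes its equation (H <- D·F).
K = -3 if H >= 4 else 8  [with H=8]  = -3

-3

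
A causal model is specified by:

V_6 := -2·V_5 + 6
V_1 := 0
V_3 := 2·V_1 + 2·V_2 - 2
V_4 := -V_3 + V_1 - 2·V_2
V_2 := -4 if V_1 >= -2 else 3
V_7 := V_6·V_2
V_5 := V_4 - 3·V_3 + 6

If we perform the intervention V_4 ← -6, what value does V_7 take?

The intervention breaks the incoming arrows to V_4: V_4 := -V_3 + V_1 - 2·V_2 no longer applies, and V_4 = -6.
V_2 = -4 if V_1 >= -2 else 3  [with V_1=0]  = -4
V_3 = 2·V_1 + 2·V_2 - 2  [with V_1=0, V_2=-4]  = -10
V_5 = V_4 - 3·V_3 + 6  [with V_4=-6, V_3=-10]  = 30
V_6 = -2·V_5 + 6  [with V_5=30]  = -54
V_7 = V_6·V_2  [with V_6=-54, V_2=-4]  = 216

216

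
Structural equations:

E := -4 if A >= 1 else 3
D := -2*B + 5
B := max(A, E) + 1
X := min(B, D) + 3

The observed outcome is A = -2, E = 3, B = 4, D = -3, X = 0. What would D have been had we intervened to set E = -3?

7

Under do(E=-3), the mechanism E := -4 if A >= 1 else 3 is discarded; E is fixed at -3.
B = max(A, E) + 1  [with A=-2, E=-3]  = -1
D = -2*B + 5  [with B=-1]  = 7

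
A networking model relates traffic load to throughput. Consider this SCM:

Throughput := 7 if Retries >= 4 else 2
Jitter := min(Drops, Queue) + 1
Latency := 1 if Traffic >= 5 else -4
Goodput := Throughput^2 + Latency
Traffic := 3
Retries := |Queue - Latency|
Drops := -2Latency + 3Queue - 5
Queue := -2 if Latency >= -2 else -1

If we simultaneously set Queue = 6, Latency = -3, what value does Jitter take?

Setting Queue = 6, Latency = -3 by intervention discards those variables' equations.
Drops = -2Latency + 3Queue - 5  [with Latency=-3, Queue=6]  = 19
Jitter = min(Drops, Queue) + 1  [with Drops=19, Queue=6]  = 7

7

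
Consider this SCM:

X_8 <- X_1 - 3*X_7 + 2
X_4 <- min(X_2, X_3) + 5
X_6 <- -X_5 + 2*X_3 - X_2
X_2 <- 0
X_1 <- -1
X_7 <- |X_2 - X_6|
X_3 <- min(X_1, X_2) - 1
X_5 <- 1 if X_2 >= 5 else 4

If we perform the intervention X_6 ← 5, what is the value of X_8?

Intervening sets X_6 = 5 and removes its equation (X_6 <- -X_5 + 2*X_3 - X_2).
X_7 = |X_2 - X_6|  [with X_2=0, X_6=5]  = 5
X_8 = X_1 - 3*X_7 + 2  [with X_1=-1, X_7=5]  = -14

-14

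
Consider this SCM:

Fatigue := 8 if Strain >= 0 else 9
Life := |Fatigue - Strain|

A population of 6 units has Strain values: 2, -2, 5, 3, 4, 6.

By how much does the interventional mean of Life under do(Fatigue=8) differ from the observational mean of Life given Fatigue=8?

1

Every unit gets Fatigue=8 under the intervention. Life values become 6, 10, 3, 5, 4, 2; E[Life|do(Fatigue=8)] = 5.
Observing Fatigue=8 restricts to units where Fatigue's equation naturally yields 8: Strain ∈ {2, 5, 3, 4, 6}. In that subpopulation Life = 6, 3, 5, 4, 2, mean 4.
Difference = 5 − 4 = 1.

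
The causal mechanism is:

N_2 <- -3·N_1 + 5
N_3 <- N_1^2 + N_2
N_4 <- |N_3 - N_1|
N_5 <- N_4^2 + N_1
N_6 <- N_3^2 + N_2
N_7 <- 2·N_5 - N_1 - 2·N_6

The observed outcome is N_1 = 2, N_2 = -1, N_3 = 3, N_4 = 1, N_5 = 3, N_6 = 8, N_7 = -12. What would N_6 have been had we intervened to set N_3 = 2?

The intervention breaks the incoming arrows to N_3: N_3 <- N_1^2 + N_2 no longer applies, and N_3 = 2.
N_2 = -3·N_1 + 5  [with N_1=2]  = -1
N_6 = N_3^2 + N_2  [with N_3=2, N_2=-1]  = 3

3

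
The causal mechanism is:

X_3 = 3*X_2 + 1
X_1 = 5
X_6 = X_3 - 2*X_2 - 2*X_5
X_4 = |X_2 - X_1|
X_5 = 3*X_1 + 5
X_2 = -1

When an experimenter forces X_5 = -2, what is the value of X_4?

The intervention breaks the incoming arrows to X_5: X_5 = 3*X_1 + 5 no longer applies, and X_5 = -2.
Since X_4 is not a descendant of the intervened variable, it is unaffected.
X_4 = |X_2 - X_1|  [with X_2=-1, X_1=5]  = 6

6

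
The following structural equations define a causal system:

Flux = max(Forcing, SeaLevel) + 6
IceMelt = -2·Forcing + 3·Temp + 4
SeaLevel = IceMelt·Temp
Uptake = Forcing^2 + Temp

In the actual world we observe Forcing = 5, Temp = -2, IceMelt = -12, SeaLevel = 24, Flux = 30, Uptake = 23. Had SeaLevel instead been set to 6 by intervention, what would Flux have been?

12

Intervening sets SeaLevel = 6 and removes its equation (SeaLevel = IceMelt·Temp).
Flux = max(Forcing, SeaLevel) + 6  [with Forcing=5, SeaLevel=6]  = 12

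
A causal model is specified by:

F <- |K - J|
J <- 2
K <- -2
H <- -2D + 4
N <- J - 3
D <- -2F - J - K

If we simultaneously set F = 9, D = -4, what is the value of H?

12

Setting F = 9, D = -4 by intervention discards those variables' equations.
H = -2D + 4  [with D=-4]  = 12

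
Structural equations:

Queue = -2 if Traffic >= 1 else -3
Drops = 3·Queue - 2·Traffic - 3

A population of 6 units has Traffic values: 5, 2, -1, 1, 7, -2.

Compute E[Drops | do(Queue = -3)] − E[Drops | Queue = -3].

-7

do(Queue=-3) breaks Queue's dependence on Traffic. With Queue=-3 fixed, Drops across the units is -22, -16, -10, -14, -26, -8, mean -16.
E[Drops|Queue=-3] averages over only the 2 units with Queue=-3 (Traffic = -1, -2): Drops = -10, -8, mean -9.
Difference = -16 − (-9) = -7.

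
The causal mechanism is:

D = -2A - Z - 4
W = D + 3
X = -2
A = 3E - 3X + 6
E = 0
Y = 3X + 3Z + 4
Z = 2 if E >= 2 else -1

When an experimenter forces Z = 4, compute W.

-29

The intervention breaks the incoming arrows to Z: Z = 2 if E >= 2 else -1 no longer applies, and Z = 4.
A = 3E - 3X + 6  [with E=0, X=-2]  = 12
D = -2A - Z - 4  [with A=12, Z=4]  = -32
W = D + 3  [with D=-32]  = -29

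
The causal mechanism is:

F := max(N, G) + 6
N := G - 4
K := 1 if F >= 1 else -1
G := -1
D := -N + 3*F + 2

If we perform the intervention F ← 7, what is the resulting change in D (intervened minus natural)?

6

do(F=7) replaces the equation F := max(N, G) + 6 with the constant F = 7.
N = G - 4  [with G=-1]  = -5
D = -N + 3*F + 2  [with N=-5, F=7]  = 28
Without intervention: N = G - 4  [with G=-1]  = -5; F = max(N, G) + 6  [with N=-5, G=-1]  = 5; D = -N + 3*F + 2  [with N=-5, F=5]  = 22.
Change = 28 − 22 = 6.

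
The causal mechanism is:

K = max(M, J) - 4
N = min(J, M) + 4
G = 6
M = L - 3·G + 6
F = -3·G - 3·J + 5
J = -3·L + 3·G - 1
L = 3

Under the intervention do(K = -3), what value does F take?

-37

Intervening sets K = -3 and removes its equation (K = max(M, J) - 4).
Since F is not a descendant of the intervened variable, it is unaffected.
J = -3·L + 3·G - 1  [with L=3, G=6]  = 8
F = -3·G - 3·J + 5  [with G=6, J=8]  = -37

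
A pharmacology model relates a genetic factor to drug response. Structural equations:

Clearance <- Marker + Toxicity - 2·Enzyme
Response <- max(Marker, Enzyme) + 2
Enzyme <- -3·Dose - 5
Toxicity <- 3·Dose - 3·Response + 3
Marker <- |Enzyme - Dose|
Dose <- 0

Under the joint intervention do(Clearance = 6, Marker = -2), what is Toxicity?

Under do(Clearance = 6, Marker = -2), each intervened variable's structural equation is replaced by its fixed value.
Enzyme = -3·Dose - 5  [with Dose=0]  = -5
Response = max(Marker, Enzyme) + 2  [with Marker=-2, Enzyme=-5]  = 0
Toxicity = 3·Dose - 3·Response + 3  [with Dose=0, Response=0]  = 3

3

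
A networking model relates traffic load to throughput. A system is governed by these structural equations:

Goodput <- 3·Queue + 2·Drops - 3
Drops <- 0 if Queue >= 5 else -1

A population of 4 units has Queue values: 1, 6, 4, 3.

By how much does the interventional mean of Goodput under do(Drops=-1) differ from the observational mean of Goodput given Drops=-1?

2.5

Every unit gets Drops=-1 under the intervention. Goodput values become -2, 13, 7, 4; E[Goodput|do(Drops=-1)] = 5.5.
Conditioning on Drops=-1 selects the 3 unit(s) with Queue ∈ {1, 4, 3}. Their Goodput values: -2, 7, 4. Mean = 3.
Difference = 5.5 − 3 = 2.5.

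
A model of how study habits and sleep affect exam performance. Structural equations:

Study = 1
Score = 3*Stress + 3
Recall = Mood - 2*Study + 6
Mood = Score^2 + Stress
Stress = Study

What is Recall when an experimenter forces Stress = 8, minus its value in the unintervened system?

700

do(Stress=8) replaces the equation Stress = Study with the constant Stress = 8.
Score = 3*Stress + 3  [with Stress=8]  = 27
Mood = Score^2 + Stress  [with Score=27, Stress=8]  = 737
Recall = Mood - 2*Study + 6  [with Mood=737, Study=1]  = 741
Without intervention: Stress = Study  [with Study=1]  = 1; Score = 3*Stress + 3  [with Stress=1]  = 6; Mood = Score^2 + Stress  [with Score=6, Stress=1]  = 37; Recall = Mood - 2*Study + 6  [with Mood=37, Study=1]  = 41.
Change = 741 − 41 = 700.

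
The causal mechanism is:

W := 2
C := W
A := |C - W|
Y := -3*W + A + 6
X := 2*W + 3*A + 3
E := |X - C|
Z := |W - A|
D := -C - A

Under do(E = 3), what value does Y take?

0

do(E=3) replaces the equation E := |X - C| with the constant E = 3.
No directed path runs from E to Y, so Y keeps its natural value.
C = W  [with W=2]  = 2
A = |C - W|  [with C=2, W=2]  = 0
Y = -3*W + A + 6  [with W=2, A=0]  = 0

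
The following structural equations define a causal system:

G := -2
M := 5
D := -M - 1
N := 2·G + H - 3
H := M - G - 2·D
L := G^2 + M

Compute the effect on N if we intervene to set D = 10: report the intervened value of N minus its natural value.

Under do(D=10), the mechanism D := -M - 1 is discarded; D is fixed at 10.
H = M - G - 2·D  [with M=5, G=-2, D=10]  = -13
N = 2·G + H - 3  [with G=-2, H=-13]  = -20
Without intervention: D = -M - 1  [with M=5]  = -6; H = M - G - 2·D  [with M=5, G=-2, D=-6]  = 19; N = 2·G + H - 3  [with G=-2, H=19]  = 12.
Change = -20 − 12 = -32.

-32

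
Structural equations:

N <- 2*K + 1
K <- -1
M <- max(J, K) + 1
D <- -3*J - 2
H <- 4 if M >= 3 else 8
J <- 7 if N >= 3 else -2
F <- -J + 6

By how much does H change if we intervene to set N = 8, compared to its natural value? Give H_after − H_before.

do(N=8) replaces the equation N <- 2*K + 1 with the constant N = 8.
J = 7 if N >= 3 else -2  [with N=8]  = 7
M = max(J, K) + 1  [with J=7, K=-1]  = 8
H = 4 if M >= 3 else 8  [with M=8]  = 4
Without intervention: N = 2*K + 1  [with K=-1]  = -1; J = 7 if N >= 3 else -2  [with N=-1]  = -2; M = max(J, K) + 1  [with J=-2, K=-1]  = 0; H = 4 if M >= 3 else 8  [with M=0]  = 8.
Change = 4 − 8 = -4.

-4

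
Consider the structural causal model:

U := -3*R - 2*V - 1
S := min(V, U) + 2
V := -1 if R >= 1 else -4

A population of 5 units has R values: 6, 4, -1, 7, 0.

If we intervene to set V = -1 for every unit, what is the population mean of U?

The intervention sets V=-1 in all 5 units regardless of R. Recomputing U per unit gives -17, -11, 4, -20, 1; average -8.6.

-8.6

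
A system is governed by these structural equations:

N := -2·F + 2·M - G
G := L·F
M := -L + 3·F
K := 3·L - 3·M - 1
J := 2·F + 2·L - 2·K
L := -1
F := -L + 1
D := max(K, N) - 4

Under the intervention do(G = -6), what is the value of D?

12

Under do(G=-6), the mechanism G := L·F is discarded; G is fixed at -6.
F = -L + 1  [with L=-1]  = 2
M = -L + 3·F  [with L=-1, F=2]  = 7
K = 3·L - 3·M - 1  [with L=-1, M=7]  = -25
N = -2·F + 2·M - G  [with F=2, M=7, G=-6]  = 16
D = max(K, N) - 4  [with K=-25, N=16]  = 12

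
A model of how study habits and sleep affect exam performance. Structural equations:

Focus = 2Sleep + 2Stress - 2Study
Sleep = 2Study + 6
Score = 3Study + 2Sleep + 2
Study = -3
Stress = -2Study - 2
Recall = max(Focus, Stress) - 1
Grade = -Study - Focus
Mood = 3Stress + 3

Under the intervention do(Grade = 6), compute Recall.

Intervening sets Grade = 6 and removes its equation (Grade = -Study - Focus).
Since Recall is not a descendant of the intervened variable, it is unaffected.
Sleep = 2Study + 6  [with Study=-3]  = 0
Stress = -2Study - 2  [with Study=-3]  = 4
Focus = 2Sleep + 2Stress - 2Study  [with Sleep=0, Stress=4, Study=-3]  = 14
Recall = max(Focus, Stress) - 1  [with Focus=14, Stress=4]  = 13

13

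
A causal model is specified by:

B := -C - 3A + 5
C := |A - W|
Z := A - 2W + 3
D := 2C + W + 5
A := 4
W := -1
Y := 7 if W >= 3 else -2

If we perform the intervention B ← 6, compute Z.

9

Intervening sets B = 6 and removes its equation (B := -C - 3A + 5).
Z is not downstream of the intervention, so its value is determined by the original equations.
Z = A - 2W + 3  [with A=4, W=-1]  = 9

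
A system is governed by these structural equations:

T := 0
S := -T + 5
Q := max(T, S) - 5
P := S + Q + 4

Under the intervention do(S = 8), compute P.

Under do(S=8), the mechanism S := -T + 5 is discarded; S is fixed at 8.
Q = max(T, S) - 5  [with T=0, S=8]  = 3
P = S + Q + 4  [with S=8, Q=3]  = 15

15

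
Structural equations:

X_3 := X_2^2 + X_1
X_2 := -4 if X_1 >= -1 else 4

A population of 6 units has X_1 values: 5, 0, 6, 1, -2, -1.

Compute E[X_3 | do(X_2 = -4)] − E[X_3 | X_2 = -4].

do(X_2=-4) breaks X_2's dependence on X_1. With X_2=-4 fixed, X_3 across the units is 21, 16, 22, 17, 14, 15, mean 17.5.
Observing X_2=-4 restricts to units where X_2's equation naturally yields -4: X_1 ∈ {5, 0, 6, 1, -1}. In that subpopulation X_3 = 21, 16, 22, 17, 15, mean 18.2.
Difference = 17.5 − 18.2 = -0.7.

-0.7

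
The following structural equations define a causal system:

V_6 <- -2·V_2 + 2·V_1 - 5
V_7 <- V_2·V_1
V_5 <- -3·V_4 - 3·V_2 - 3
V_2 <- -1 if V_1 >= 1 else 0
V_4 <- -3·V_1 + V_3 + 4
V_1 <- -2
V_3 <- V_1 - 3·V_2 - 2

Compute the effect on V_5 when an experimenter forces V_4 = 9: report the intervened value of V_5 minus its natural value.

Intervening sets V_4 = 9 and removes its equation (V_4 <- -3·V_1 + V_3 + 4).
V_2 = -1 if V_1 >= 1 else 0  [with V_1=-2]  = 0
V_5 = -3·V_4 - 3·V_2 - 3  [with V_4=9, V_2=0]  = -30
Without intervention: V_2 = -1 if V_1 >= 1 else 0  [with V_1=-2]  = 0; V_3 = V_1 - 3·V_2 - 2  [with V_1=-2, V_2=0]  = -4; V_4 = -3·V_1 + V_3 + 4  [with V_1=-2, V_3=-4]  = 6; V_5 = -3·V_4 - 3·V_2 - 3  [with V_4=6, V_2=0]  = -21.
Change = -30 − (-21) = -9.

-9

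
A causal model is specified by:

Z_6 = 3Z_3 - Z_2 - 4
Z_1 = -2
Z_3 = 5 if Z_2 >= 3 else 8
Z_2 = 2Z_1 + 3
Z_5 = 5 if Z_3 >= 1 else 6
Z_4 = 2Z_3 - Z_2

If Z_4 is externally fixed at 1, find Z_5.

5

Intervening sets Z_4 = 1 and removes its equation (Z_4 = 2Z_3 - Z_2).
No directed path runs from Z_4 to Z_5, so Z_5 keeps its natural value.
Z_2 = 2Z_1 + 3  [with Z_1=-2]  = -1
Z_3 = 5 if Z_2 >= 3 else 8  [with Z_2=-1]  = 8
Z_5 = 5 if Z_3 >= 1 else 6  [with Z_3=8]  = 5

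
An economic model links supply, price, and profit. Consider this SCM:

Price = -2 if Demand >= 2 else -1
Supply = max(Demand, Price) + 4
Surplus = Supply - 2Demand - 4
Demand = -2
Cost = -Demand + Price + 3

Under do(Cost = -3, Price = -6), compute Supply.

2

Setting Cost = -3, Price = -6 by intervention discards those variables' equations.
Supply = max(Demand, Price) + 4  [with Demand=-2, Price=-6]  = 2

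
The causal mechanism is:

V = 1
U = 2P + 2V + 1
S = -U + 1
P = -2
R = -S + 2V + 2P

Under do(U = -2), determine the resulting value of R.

do(U=-2) replaces the equation U = 2P + 2V + 1 with the constant U = -2.
S = -U + 1  [with U=-2]  = 3
R = -S + 2V + 2P  [with S=3, V=1, P=-2]  = -5

-5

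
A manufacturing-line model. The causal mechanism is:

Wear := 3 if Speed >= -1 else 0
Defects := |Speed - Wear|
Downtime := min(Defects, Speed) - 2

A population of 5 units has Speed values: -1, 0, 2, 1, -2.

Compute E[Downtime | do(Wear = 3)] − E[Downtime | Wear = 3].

-0.45

The intervention sets Wear=3 in all 5 units regardless of Speed. Recomputing Downtime per unit gives -3, -2, -1, -1, -4; average -2.2.
Conditioning on Wear=3 selects the 4 unit(s) with Speed ∈ {-1, 0, 2, 1}. Their Downtime values: -3, -2, -1, -1. Mean = -1.75.
Difference = -2.2 − (-1.75) = -0.45.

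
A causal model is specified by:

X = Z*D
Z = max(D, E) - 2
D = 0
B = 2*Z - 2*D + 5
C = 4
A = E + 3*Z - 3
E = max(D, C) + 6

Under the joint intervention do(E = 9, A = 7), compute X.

The joint intervention fixes E = 9, A = 7, removing each variable's own equation.
Z = max(D, E) - 2  [with D=0, E=9]  = 7
X = Z*D  [with Z=7, D=0]  = 0

0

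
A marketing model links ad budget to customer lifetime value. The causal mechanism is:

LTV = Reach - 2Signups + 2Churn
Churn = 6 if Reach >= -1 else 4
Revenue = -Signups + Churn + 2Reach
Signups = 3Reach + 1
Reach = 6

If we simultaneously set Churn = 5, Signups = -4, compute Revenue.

The joint intervention fixes Churn = 5, Signups = -4, removing each variable's own equation.
Revenue = -Signups + Churn + 2Reach  [with Signups=-4, Churn=5, Reach=6]  = 21

21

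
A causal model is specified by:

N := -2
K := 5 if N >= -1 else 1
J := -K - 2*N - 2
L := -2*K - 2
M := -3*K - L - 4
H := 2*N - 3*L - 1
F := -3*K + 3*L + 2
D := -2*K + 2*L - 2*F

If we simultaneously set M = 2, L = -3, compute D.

12

Under do(M = 2, L = -3), each intervened variable's structural equation is replaced by its fixed value.
K = 5 if N >= -1 else 1  [with N=-2]  = 1
F = -3*K + 3*L + 2  [with K=1, L=-3]  = -10
D = -2*K + 2*L - 2*F  [with K=1, L=-3, F=-10]  = 12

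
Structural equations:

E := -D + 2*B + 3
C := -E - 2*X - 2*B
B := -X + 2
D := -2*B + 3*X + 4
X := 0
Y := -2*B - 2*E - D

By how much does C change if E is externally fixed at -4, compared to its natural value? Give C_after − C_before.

11

Intervening sets E = -4 and removes its equation (E := -D + 2*B + 3).
B = -X + 2  [with X=0]  = 2
C = -E - 2*X - 2*B  [with E=-4, X=0, B=2]  = 0
Without intervention: B = -X + 2  [with X=0]  = 2; D = -2*B + 3*X + 4  [with B=2, X=0]  = 0; E = -D + 2*B + 3  [with D=0, B=2]  = 7; C = -E - 2*X - 2*B  [with E=7, X=0, B=2]  = -11.
Change = 0 − (-11) = 11.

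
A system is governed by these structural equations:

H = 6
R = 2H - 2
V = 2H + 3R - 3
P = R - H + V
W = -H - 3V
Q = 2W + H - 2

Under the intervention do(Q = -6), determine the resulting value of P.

43

do(Q=-6) replaces the equation Q = 2W + H - 2 with the constant Q = -6.
No directed path runs from Q to P, so P keeps its natural value.
R = 2H - 2  [with H=6]  = 10
V = 2H + 3R - 3  [with H=6, R=10]  = 39
P = R - H + V  [with R=10, H=6, V=39]  = 43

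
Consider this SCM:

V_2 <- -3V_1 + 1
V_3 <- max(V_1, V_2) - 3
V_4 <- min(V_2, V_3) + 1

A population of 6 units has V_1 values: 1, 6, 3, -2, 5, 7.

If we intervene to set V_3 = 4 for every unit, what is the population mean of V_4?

The intervention sets V_3=4 in all 6 units regardless of V_1. Recomputing V_4 per unit gives -1, -16, -7, 5, -13, -19; average -8.5.

-8.5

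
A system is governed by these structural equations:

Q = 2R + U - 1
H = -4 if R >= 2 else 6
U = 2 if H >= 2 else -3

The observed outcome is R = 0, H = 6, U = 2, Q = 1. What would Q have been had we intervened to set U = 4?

The intervention breaks the incoming arrows to U: U = 2 if H >= 2 else -3 no longer applies, and U = 4.
Q = 2R + U - 1  [with R=0, U=4]  = 3

3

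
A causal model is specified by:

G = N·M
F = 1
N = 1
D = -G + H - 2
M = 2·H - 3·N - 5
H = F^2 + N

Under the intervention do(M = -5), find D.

Under do(M=-5), the mechanism M = 2·H - 3·N - 5 is discarded; M is fixed at -5.
H = F^2 + N  [with F=1, N=1]  = 2
G = N·M  [with N=1, M=-5]  = -5
D = -G + H - 2  [with G=-5, H=2]  = 5

5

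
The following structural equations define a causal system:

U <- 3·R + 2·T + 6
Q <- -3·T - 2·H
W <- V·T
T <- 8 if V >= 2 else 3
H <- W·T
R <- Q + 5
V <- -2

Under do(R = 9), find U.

39

Intervening sets R = 9 and removes its equation (R <- Q + 5).
T = 8 if V >= 2 else 3  [with V=-2]  = 3
U = 3·R + 2·T + 6  [with R=9, T=3]  = 39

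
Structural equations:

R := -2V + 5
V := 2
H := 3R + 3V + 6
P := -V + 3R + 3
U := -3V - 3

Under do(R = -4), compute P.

-11

The intervention breaks the incoming arrows to R: R := -2V + 5 no longer applies, and R = -4.
P = -V + 3R + 3  [with V=2, R=-4]  = -11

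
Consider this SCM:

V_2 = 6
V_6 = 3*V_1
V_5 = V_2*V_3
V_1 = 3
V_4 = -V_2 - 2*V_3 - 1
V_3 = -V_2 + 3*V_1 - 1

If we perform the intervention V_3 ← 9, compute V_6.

The intervention breaks the incoming arrows to V_3: V_3 = -V_2 + 3*V_1 - 1 no longer applies, and V_3 = 9.
No directed path runs from V_3 to V_6, so V_6 keeps its natural value.
V_6 = 3*V_1  [with V_1=3]  = 9

9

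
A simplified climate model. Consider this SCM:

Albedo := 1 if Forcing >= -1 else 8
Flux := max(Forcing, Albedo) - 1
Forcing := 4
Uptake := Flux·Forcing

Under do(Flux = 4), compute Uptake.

The intervention breaks the incoming arrows to Flux: Flux := max(Forcing, Albedo) - 1 no longer applies, and Flux = 4.
Uptake = Flux·Forcing  [with Flux=4, Forcing=4]  = 16

16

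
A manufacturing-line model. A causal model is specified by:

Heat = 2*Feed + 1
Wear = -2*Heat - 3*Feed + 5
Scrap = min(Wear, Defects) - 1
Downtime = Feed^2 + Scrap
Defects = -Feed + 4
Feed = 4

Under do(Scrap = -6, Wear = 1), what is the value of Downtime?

10

The joint intervention fixes Scrap = -6, Wear = 1, removing each variable's own equation.
Downtime = Feed^2 + Scrap  [with Feed=4, Scrap=-6]  = 10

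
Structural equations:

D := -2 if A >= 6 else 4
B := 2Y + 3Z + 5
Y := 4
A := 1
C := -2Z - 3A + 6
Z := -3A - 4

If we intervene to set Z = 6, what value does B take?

do(Z=6) replaces the equation Z := -3A - 4 with the constant Z = 6.
B = 2Y + 3Z + 5  [with Y=4, Z=6]  = 31

31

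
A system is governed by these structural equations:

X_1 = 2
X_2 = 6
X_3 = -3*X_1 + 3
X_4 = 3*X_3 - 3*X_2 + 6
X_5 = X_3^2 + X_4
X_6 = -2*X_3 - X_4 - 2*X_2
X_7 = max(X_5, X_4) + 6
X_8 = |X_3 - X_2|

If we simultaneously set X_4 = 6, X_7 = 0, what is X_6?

-12

The joint intervention fixes X_4 = 6, X_7 = 0, removing each variable's own equation.
X_3 = -3*X_1 + 3  [with X_1=2]  = -3
X_6 = -2*X_3 - X_4 - 2*X_2  [with X_3=-3, X_4=6, X_2=6]  = -12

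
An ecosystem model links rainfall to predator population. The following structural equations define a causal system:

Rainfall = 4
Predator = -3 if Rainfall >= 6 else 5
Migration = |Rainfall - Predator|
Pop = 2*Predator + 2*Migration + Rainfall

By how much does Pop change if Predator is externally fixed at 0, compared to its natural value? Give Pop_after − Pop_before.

Under do(Predator=0), the mechanism Predator = -3 if Rainfall >= 6 else 5 is discarded; Predator is fixed at 0.
Migration = |Rainfall - Predator|  [with Rainfall=4, Predator=0]  = 4
Pop = 2*Predator + 2*Migration + Rainfall  [with Predator=0, Migration=4, Rainfall=4]  = 12
Without intervention: Predator = -3 if Rainfall >= 6 else 5  [with Rainfall=4]  = 5; Migration = |Rainfall - Predator|  [with Rainfall=4, Predator=5]  = 1; Pop = 2*Predator + 2*Migration + Rainfall  [with Predator=5, Migration=1, Rainfall=4]  = 16.
Change = 12 − 16 = -4.

-4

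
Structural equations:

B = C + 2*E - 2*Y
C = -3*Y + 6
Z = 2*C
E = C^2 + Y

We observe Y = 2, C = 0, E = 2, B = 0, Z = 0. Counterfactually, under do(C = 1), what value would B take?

3

Under do(C=1), the mechanism C = -3*Y + 6 is discarded; C is fixed at 1.
E = C^2 + Y  [with C=1, Y=2]  = 3
B = C + 2*E - 2*Y  [with C=1, E=3, Y=2]  = 3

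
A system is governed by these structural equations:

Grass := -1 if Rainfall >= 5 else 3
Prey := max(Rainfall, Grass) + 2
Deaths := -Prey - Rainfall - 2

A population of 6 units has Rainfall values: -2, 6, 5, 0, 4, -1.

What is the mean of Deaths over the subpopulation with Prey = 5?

-6

E[Deaths|Prey=5] averages over only the 3 units with Prey=5 (Rainfall = -2, 0, -1): Deaths = -5, -7, -6, mean -6.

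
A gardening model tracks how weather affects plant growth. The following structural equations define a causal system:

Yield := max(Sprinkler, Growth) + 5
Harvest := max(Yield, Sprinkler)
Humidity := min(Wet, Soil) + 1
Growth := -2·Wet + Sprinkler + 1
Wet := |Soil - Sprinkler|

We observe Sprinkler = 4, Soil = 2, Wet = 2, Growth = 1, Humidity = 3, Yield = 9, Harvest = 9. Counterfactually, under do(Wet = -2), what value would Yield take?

14

The intervention breaks the incoming arrows to Wet: Wet := |Soil - Sprinkler| no longer applies, and Wet = -2.
Growth = -2·Wet + Sprinkler + 1  [with Wet=-2, Sprinkler=4]  = 9
Yield = max(Sprinkler, Growth) + 5  [with Sprinkler=4, Growth=9]  = 14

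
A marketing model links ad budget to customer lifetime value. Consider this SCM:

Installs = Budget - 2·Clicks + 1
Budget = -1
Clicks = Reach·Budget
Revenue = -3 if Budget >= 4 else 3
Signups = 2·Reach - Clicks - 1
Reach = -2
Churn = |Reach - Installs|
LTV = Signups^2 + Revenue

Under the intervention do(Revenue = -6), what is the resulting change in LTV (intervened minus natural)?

do(Revenue=-6) replaces the equation Revenue = -3 if Budget >= 4 else 3 with the constant Revenue = -6.
Clicks = Reach·Budget  [with Reach=-2, Budget=-1]  = 2
Signups = 2·Reach - Clicks - 1  [with Reach=-2, Clicks=2]  = -7
LTV = Signups^2 + Revenue  [with Signups=-7, Revenue=-6]  = 43
Without intervention: Clicks = Reach·Budget  [with Reach=-2, Budget=-1]  = 2; Signups = 2·Reach - Clicks - 1  [with Reach=-2, Clicks=2]  = -7; Revenue = -3 if Budget >= 4 else 3  [with Budget=-1]  = 3; LTV = Signups^2 + Revenue  [with Signups=-7, Revenue=3]  = 52.
Change = 43 − 52 = -9.

-9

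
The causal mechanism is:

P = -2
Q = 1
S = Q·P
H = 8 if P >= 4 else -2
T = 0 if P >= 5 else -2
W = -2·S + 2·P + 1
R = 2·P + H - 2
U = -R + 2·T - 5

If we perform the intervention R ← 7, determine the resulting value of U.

do(R=7) replaces the equation R = 2·P + H - 2 with the constant R = 7.
T = 0 if P >= 5 else -2  [with P=-2]  = -2
U = -R + 2·T - 5  [with R=7, T=-2]  = -16

-16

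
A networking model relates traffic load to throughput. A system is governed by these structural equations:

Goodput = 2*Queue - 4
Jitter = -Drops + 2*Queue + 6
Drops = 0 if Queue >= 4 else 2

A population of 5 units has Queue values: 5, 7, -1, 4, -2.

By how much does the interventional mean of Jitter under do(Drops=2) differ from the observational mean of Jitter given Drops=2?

The intervention sets Drops=2 in all 5 units regardless of Queue. Recomputing Jitter per unit gives 14, 18, 2, 12, 0; average 9.2.
Observing Drops=2 restricts to units where Drops's equation naturally yields 2: Queue ∈ {-1, -2}. In that subpopulation Jitter = 2, 0, mean 1.
Difference = 9.2 − 1 = 8.2.

8.2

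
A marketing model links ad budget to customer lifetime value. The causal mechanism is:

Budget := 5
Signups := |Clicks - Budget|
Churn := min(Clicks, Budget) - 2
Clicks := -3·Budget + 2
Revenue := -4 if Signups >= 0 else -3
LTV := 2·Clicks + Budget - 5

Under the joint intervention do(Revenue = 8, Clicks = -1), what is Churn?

-3

Setting Revenue = 8, Clicks = -1 by intervention discards those variables' equations.
Churn = min(Clicks, Budget) - 2  [with Clicks=-1, Budget=5]  = -3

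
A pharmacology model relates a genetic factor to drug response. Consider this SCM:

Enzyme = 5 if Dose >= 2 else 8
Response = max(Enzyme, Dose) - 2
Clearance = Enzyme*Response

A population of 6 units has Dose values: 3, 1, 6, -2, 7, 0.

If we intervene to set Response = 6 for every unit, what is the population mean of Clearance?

Under do(Response=6), Response's equation is replaced by Response=6 for every unit. Per-unit Clearance: 30, 48, 30, 48, 30, 48. Mean = 39.

39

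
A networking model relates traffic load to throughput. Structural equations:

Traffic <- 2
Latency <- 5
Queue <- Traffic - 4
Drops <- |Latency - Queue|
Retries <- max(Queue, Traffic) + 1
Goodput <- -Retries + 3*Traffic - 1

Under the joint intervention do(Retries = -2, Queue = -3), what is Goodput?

The joint intervention fixes Retries = -2, Queue = -3, removing each variable's own equation.
Goodput = -Retries + 3*Traffic - 1  [with Retries=-2, Traffic=2]  = 7

7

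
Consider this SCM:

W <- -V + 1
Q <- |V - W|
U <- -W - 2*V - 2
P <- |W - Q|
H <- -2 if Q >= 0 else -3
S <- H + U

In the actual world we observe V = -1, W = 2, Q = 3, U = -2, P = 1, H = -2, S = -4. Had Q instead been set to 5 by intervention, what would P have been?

3

do(Q=5) replaces the equation Q <- |V - W| with the constant Q = 5.
W = -V + 1  [with V=-1]  = 2
P = |W - Q|  [with W=2, Q=5]  = 3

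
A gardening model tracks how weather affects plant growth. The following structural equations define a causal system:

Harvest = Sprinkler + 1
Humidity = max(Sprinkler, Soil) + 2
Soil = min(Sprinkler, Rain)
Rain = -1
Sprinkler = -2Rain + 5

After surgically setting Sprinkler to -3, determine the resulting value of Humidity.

Under do(Sprinkler=-3), the mechanism Sprinkler = -2Rain + 5 is discarded; Sprinkler is fixed at -3.
Soil = min(Sprinkler, Rain)  [with Sprinkler=-3, Rain=-1]  = -3
Humidity = max(Sprinkler, Soil) + 2  [with Sprinkler=-3, Soil=-3]  = -1

-1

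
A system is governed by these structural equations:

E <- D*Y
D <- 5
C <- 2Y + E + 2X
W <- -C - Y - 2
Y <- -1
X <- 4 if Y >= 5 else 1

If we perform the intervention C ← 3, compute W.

The intervention breaks the incoming arrows to C: C <- 2Y + E + 2X no longer applies, and C = 3.
W = -C - Y - 2  [with C=3, Y=-1]  = -4

-4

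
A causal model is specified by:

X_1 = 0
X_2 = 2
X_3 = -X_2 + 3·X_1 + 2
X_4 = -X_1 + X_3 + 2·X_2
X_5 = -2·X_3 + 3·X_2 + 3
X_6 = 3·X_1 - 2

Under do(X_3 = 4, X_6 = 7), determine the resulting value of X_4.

Setting X_3 = 4, X_6 = 7 by intervention discards those variables' equations.
X_4 = -X_1 + X_3 + 2·X_2  [with X_1=0, X_3=4, X_2=2]  = 8

8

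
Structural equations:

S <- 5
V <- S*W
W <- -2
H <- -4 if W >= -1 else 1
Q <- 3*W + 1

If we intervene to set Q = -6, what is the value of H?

Intervening sets Q = -6 and removes its equation (Q <- 3*W + 1).
No directed path runs from Q to H, so H keeps its natural value.
H = -4 if W >= -1 else 1  [with W=-2]  = 1

1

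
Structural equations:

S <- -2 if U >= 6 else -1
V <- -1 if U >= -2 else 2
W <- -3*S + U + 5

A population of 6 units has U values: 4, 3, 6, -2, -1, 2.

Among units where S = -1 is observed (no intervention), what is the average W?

E[W|S=-1] averages over only the 5 units with S=-1 (U = 4, 3, -2, -1, 2): W = 12, 11, 6, 7, 10, mean 9.2.

9.2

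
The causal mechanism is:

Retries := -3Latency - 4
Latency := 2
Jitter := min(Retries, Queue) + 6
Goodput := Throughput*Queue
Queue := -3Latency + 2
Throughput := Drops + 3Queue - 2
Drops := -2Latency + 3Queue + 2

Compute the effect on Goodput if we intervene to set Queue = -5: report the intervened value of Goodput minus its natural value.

Under do(Queue=-5), the mechanism Queue := -3Latency + 2 is discarded; Queue is fixed at -5.
Drops = -2Latency + 3Queue + 2  [with Latency=2, Queue=-5]  = -17
Throughput = Drops + 3Queue - 2  [with Drops=-17, Queue=-5]  = -34
Goodput = Throughput*Queue  [with Throughput=-34, Queue=-5]  = 170
Without intervention: Queue = -3Latency + 2  [with Latency=2]  = -4; Drops = -2Latency + 3Queue + 2  [with Latency=2, Queue=-4]  = -14; Throughput = Drops + 3Queue - 2  [with Drops=-14, Queue=-4]  = -28; Goodput = Throughput*Queue  [with Throughput=-28, Queue=-4]  = 112.
Change = 170 − 112 = 58.

58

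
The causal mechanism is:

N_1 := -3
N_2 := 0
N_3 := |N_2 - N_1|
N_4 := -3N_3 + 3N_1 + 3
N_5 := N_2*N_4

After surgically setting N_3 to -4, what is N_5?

0

do(N_3=-4) replaces the equation N_3 := |N_2 - N_1| with the constant N_3 = -4.
N_4 = -3N_3 + 3N_1 + 3  [with N_3=-4, N_1=-3]  = 6
N_5 = N_2*N_4  [with N_2=0, N_4=6]  = 0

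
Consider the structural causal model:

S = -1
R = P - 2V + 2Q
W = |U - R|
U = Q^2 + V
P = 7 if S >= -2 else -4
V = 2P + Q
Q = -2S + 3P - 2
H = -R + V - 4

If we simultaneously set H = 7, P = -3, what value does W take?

57

The joint intervention fixes H = 7, P = -3, removing each variable's own equation.
Q = -2S + 3P - 2  [with S=-1, P=-3]  = -9
V = 2P + Q  [with P=-3, Q=-9]  = -15
U = Q^2 + V  [with Q=-9, V=-15]  = 66
R = P - 2V + 2Q  [with P=-3, V=-15, Q=-9]  = 9
W = |U - R|  [with U=66, R=9]  = 57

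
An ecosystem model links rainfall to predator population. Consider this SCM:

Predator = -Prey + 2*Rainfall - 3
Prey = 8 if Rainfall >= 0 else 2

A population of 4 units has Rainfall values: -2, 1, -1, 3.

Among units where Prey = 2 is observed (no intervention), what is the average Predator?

-8

E[Predator|Prey=2] averages over only the 2 units with Prey=2 (Rainfall = -2, -1): Predator = -9, -7, mean -8.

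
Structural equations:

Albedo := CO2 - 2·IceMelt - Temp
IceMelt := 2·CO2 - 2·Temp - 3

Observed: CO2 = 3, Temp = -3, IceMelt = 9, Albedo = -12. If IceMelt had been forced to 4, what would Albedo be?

The intervention breaks the incoming arrows to IceMelt: IceMelt := 2·CO2 - 2·Temp - 3 no longer applies, and IceMelt = 4.
Albedo = CO2 - 2·IceMelt - Temp  [with CO2=3, IceMelt=4, Temp=-3]  = -2

-2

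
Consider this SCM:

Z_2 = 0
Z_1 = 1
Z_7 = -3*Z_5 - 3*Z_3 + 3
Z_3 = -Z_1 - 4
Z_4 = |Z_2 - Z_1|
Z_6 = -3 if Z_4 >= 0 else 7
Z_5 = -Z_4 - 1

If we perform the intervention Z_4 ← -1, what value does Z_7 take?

18

The intervention breaks the incoming arrows to Z_4: Z_4 = |Z_2 - Z_1| no longer applies, and Z_4 = -1.
Z_3 = -Z_1 - 4  [with Z_1=1]  = -5
Z_5 = -Z_4 - 1  [with Z_4=-1]  = 0
Z_7 = -3*Z_5 - 3*Z_3 + 3  [with Z_5=0, Z_3=-5]  = 18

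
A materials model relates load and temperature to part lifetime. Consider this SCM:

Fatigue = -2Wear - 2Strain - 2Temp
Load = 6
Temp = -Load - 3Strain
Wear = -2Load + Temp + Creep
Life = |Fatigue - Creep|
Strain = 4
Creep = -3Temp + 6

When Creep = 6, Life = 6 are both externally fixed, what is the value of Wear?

-24

Setting Creep = 6, Life = 6 by intervention discards those variables' equations.
Temp = -Load - 3Strain  [with Load=6, Strain=4]  = -18
Wear = -2Load + Temp + Creep  [with Load=6, Temp=-18, Creep=6]  = -24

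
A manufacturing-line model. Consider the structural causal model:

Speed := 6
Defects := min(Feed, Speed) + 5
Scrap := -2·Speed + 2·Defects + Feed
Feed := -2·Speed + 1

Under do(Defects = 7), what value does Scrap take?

The intervention breaks the incoming arrows to Defects: Defects := min(Feed, Speed) + 5 no longer applies, and Defects = 7.
Feed = -2·Speed + 1  [with Speed=6]  = -11
Scrap = -2·Speed + 2·Defects + Feed  [with Speed=6, Defects=7, Feed=-11]  = -9

-9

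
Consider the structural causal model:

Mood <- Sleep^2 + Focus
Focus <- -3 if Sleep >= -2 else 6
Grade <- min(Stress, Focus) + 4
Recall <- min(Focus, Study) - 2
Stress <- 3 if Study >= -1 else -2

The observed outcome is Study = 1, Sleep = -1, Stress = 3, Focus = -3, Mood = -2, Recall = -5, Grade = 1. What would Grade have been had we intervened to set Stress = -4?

0

The intervention breaks the incoming arrows to Stress: Stress <- 3 if Study >= -1 else -2 no longer applies, and Stress = -4.
Focus = -3 if Sleep >= -2 else 6  [with Sleep=-1]  = -3
Grade = min(Stress, Focus) + 4  [with Stress=-4, Focus=-3]  = 0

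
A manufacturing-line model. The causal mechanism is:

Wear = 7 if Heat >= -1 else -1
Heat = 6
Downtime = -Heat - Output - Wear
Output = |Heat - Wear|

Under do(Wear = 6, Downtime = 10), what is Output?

0

The joint intervention fixes Wear = 6, Downtime = 10, removing each variable's own equation.
Output = |Heat - Wear|  [with Heat=6, Wear=6]  = 0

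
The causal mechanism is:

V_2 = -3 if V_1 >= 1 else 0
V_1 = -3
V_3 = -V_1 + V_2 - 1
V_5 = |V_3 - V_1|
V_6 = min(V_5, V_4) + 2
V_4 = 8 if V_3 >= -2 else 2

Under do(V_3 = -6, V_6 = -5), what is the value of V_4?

2

Setting V_3 = -6, V_6 = -5 by intervention discards those variables' equations.
V_4 = 8 if V_3 >= -2 else 2  [with V_3=-6]  = 2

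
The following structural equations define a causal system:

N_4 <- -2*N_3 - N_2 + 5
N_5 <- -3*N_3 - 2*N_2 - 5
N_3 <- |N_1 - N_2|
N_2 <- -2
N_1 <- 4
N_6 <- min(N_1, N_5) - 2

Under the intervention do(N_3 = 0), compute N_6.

The intervention breaks the incoming arrows to N_3: N_3 <- |N_1 - N_2| no longer applies, and N_3 = 0.
N_5 = -3*N_3 - 2*N_2 - 5  [with N_3=0, N_2=-2]  = -1
N_6 = min(N_1, N_5) - 2  [with N_1=4, N_5=-1]  = -3

-3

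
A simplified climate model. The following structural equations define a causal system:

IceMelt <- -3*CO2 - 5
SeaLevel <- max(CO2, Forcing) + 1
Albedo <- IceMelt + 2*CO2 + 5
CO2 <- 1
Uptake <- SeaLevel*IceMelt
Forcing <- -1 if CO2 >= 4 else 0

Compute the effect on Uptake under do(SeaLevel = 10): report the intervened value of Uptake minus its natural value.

-64

The intervention breaks the incoming arrows to SeaLevel: SeaLevel <- max(CO2, Forcing) + 1 no longer applies, and SeaLevel = 10.
IceMelt = -3*CO2 - 5  [with CO2=1]  = -8
Uptake = SeaLevel*IceMelt  [with SeaLevel=10, IceMelt=-8]  = -80
Without intervention: Forcing = -1 if CO2 >= 4 else 0  [with CO2=1]  = 0; IceMelt = -3*CO2 - 5  [with CO2=1]  = -8; SeaLevel = max(CO2, Forcing) + 1  [with CO2=1, Forcing=0]  = 2; Uptake = SeaLevel*IceMelt  [with SeaLevel=2, IceMelt=-8]  = -16.
Change = -80 − (-16) = -64.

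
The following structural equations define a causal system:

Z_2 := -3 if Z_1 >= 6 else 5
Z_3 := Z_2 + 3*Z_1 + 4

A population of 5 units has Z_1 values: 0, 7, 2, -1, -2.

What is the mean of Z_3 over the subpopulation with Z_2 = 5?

8.25

Observing Z_2=5 restricts to units where Z_2's equation naturally yields 5: Z_1 ∈ {0, 2, -1, -2}. In that subpopulation Z_3 = 9, 15, 6, 3, mean 8.25.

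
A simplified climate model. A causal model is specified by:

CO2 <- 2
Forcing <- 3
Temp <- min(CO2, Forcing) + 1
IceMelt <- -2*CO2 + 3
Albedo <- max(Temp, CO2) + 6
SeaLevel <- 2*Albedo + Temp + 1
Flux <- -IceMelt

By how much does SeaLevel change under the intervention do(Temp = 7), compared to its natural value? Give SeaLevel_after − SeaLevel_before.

12

The intervention breaks the incoming arrows to Temp: Temp <- min(CO2, Forcing) + 1 no longer applies, and Temp = 7.
Albedo = max(Temp, CO2) + 6  [with Temp=7, CO2=2]  = 13
SeaLevel = 2*Albedo + Temp + 1  [with Albedo=13, Temp=7]  = 34
Without intervention: Temp = min(CO2, Forcing) + 1  [with CO2=2, Forcing=3]  = 3; Albedo = max(Temp, CO2) + 6  [with Temp=3, CO2=2]  = 9; SeaLevel = 2*Albedo + Temp + 1  [with Albedo=9, Temp=3]  = 22.
Change = 34 − 22 = 12.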